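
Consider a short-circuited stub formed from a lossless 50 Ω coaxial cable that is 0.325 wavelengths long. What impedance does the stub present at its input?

βl = 2π × 0.325 = 117°
tan(βl) = -1.96
For a short-circuited stub, Z_in = jZ_0·tan(βl)

Z_in ≈ −j98.1 Ω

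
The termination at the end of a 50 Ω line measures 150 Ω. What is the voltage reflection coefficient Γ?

Γ = 0.5

Γ = (Z_L − Z_0)/(Z_L + Z_0) = (150 − 50)/(150 + 50) = 100/200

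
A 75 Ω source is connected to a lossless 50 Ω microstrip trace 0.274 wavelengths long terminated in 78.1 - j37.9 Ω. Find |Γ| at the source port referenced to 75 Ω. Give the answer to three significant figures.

βl = 2π × 0.274 = 98.6°
tan(βl) = -6.58
Z_in = Z_0·(Z_L + jZ_0·tanβl)/(Z_0 + jZ_L·tanβl) = 28.5 + j18.6 Ω
Γ_s = (Z_in − Z_s)/(Z_in + Z_s) = (-46.5 + j18.6)/(103 + j18.6), |Γ_s| = 0.477

|Γ| ≈ 0.477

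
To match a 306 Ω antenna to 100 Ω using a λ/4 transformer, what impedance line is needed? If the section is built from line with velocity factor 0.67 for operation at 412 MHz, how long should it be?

Z_qwt = √(Z_0·R_L) = √(100 × 306) = √30600
λ = 0.67·c/f = 0.488 m, so l = λ/4 = 0.122 m

Z_qwt ≈ 175 Ω; length ≈ 12.2 cm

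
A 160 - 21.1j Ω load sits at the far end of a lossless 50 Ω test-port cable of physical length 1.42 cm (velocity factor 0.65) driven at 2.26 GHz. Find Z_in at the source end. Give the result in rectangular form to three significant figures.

λ = v/f = 0.65·c / 2.26 GHz = 0.0863 m
βl = 2π·l/λ = 2π × 0.165 = 59.2°
tan(βl) = tan(59.2°) = 1.68
Z_in = Z_0·(Z_L + jZ_0·tanβl)/(Z_0 + jZ_L·tanβl)
     = 50·(160 + j62.9)/(85.5 + j269)

Z_in ≈ 19.2 − j23.6 Ω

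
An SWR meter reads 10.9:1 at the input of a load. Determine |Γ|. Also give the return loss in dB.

|Γ| ≈ 0.832; return loss ≈ 1.6 dB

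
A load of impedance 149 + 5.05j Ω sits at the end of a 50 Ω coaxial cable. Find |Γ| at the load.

Γ = (Z_L − Z_0)/(Z_L + Z_0) = (99 + j5.05)/(199 + j5.05)
|Γ| = 99.1/199

|Γ| ≈ 0.498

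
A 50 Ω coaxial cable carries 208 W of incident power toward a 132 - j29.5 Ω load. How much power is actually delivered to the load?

|Γ| = |(82 − j29.5)/(182 − j29.5)| = 0.473
|Γ|² = 0.223
P_refl = |Γ|²·P_inc = 46.5 W, P_del = (1 − |Γ|²)·P_inc = 162 W

P_delivered ≈ 162 W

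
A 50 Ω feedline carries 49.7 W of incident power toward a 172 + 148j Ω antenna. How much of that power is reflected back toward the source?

|Γ| = |(122 + j148)/(222 + j148)| = 0.719
|Γ|² = 0.517
P_refl = |Γ|²·P_inc = 25.7 W, P_del = (1 − |Γ|²)·P_inc = 24 W

P_reflected ≈ 25.7 W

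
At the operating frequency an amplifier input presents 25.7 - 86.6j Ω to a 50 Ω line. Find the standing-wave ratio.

Γ = (Z_L − Z_0)/(Z_L + Z_0) = (-24.3 − j86.6)/(75.7 − j86.6)
|Γ| = 89.9/115 = 0.782
VSWR = (1 + |Γ|)/(1 − |Γ|) = 1.78/0.218

VSWR ≈ 8.17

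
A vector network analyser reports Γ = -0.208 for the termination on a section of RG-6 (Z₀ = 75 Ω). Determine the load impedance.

Z_L ≈ 49.2 Ω

Z_L = Z_0·(1 + Γ)/(1 − Γ) = 75·(0.792)/(1.21)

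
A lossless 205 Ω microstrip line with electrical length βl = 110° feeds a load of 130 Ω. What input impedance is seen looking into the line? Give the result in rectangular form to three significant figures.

tan(βl) = tan(110°) = -2.75
Z_in = Z_0·(Z_L + jZ_0·tanβl)/(Z_0 + jZ_L·tanβl)
     = 205·(130 − j563)/(205 − j357)

Z_in ≈ 275 − j83.4 Ω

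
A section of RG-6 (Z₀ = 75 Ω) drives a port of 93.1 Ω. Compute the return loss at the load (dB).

Γ = (93.1 − 75)/(93.1 + 75) = 0.108
RL = −20·log₁₀|Γ| = −20·log₁₀(0.108)

RL ≈ 19.4 dB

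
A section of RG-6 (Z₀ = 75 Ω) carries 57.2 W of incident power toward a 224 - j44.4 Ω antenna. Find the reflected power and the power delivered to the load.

P_reflected ≈ 15.1 W; P_delivered ≈ 42.1 W

|Γ| = |(149 − j44.4)/(299 − j44.4)| = 0.514
|Γ|² = 0.265
P_refl = |Γ|²·P_inc = 15.1 W, P_del = (1 − |Γ|²)·P_inc = 42.1 W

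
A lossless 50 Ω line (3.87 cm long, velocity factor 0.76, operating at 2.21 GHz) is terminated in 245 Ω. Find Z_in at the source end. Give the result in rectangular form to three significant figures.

Z_in ≈ 19.6 + j46.1 Ω

λ = v/f = 0.76·c / 2.21 GHz = 0.103 m
βl = 2π·l/λ = 2π × 0.375 = 135°
tan(βl) = tan(135°) = -0.999
Z_in = Z_0·(Z_L + jZ_0·tanβl)/(Z_0 + jZ_L·tanβl)
     = 50·(245 − j49.9)/(50 − j245)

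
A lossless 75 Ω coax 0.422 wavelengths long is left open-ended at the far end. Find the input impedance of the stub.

Z_in ≈ +j141 Ω

βl = 2π × 0.422 = 152°
tan(βl) = -0.534
For an open-ended stub, Z_in = −jZ_0·cot(βl) = −jZ_0/tan(βl)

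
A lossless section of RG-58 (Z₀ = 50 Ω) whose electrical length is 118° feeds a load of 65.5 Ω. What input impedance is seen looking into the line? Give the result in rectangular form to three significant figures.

tan(βl) = tan(118°) = -1.88
Z_in = Z_0·(Z_L + jZ_0·tanβl)/(Z_0 + jZ_L·tanβl)
     = 50·(65.5 − j94)/(50 − j123)

Z_in ≈ 42 + j9.52 Ω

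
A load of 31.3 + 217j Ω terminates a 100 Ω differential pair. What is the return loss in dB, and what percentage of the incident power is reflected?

Γ = (-68.7 + j217)/(131.3 + j217), |Γ| = 0.897
RL = −20·log₁₀(0.897) = 0.94 dB
P_refl/P_inc = |Γ|² = 0.805

RL ≈ 0.94 dB; 80.5% of incident power reflected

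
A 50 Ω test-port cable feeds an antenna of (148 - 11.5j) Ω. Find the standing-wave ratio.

Γ = (Z_L − Z_0)/(Z_L + Z_0) = (98 − j11.5)/(198 − j11.5)
|Γ| = 98.7/198 = 0.498
VSWR = (1 + |Γ|)/(1 − |Γ|) = 1.5/0.502

VSWR ≈ 2.98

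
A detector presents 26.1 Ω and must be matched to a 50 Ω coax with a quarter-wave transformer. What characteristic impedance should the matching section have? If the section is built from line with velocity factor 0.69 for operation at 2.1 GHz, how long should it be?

Z_qwt ≈ 36.1 Ω; length ≈ 2.46 cm

Z_qwt = √(Z_0·R_L) = √(50 × 26.1) = √1305
λ = 0.69·c/f = 0.0986 m, so l = λ/4 = 0.0246 m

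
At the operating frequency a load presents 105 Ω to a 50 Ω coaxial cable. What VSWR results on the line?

VSWR ≈ 2.1

Γ = (105 − 50)/(105 + 50) = 0.355
VSWR = (1 + 0.355)/(1 − 0.355)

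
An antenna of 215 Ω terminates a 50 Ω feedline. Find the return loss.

RL ≈ 4.12 dB

Γ = (215 − 50)/(215 + 50) = 0.623
RL = −20·log₁₀|Γ| = −20·log₁₀(0.623)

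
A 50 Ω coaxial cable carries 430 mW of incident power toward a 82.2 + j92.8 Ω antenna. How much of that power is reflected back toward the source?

|Γ| = |(32.2 + j92.8)/(132.2 + j92.8)| = 0.608
|Γ|² = 0.37
P_refl = |Γ|²·P_inc = 159 mW, P_del = (1 − |Γ|²)·P_inc = 271 mW

P_reflected ≈ 159 mW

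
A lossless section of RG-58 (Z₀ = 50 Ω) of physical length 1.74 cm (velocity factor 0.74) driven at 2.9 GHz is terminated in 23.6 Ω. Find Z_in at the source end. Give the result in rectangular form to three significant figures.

Z_in ≈ 99 + j22.9 Ω

λ = v/f = 0.74·c / 2.9 GHz = 0.0766 m
βl = 2π·l/λ = 2π × 0.227 = 81.8°
tan(βl) = tan(81.8°) = 6.96
Z_in = Z_0·(Z_L + jZ_0·tanβl)/(Z_0 + jZ_L·tanβl)
     = 50·(23.6 + j348)/(50 + j164)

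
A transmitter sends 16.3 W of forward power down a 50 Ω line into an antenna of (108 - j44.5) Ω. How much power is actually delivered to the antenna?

|Γ| = |(58 − j44.5)/(158 − j44.5)| = 0.445
|Γ|² = 0.198
P_refl = |Γ|²·P_inc = 3.23 W, P_del = (1 − |Γ|²)·P_inc = 13.1 W

P_delivered ≈ 13.1 W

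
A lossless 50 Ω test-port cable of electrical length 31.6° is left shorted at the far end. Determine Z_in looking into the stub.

tan(βl) = 0.615
For a shorted stub, Z_in = jZ_0·tan(βl)

Z_in ≈ +j30.8 Ω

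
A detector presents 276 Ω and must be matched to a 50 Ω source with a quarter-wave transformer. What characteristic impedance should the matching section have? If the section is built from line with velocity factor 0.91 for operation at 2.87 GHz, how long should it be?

Z_qwt ≈ 117 Ω; length ≈ 2.38 cm

Z_qwt = √(Z_0·R_L) = √(50 × 276) = √13800
λ = 0.91·c/f = 0.0951 m, so l = λ/4 = 0.0238 m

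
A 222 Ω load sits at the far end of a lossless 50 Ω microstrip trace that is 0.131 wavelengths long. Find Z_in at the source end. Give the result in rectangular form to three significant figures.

βl = 2π × 0.131 = 47.2°
tan(βl) = tan(47.2°) = 1.08
Z_in = Z_0·(Z_L + jZ_0·tanβl)/(Z_0 + jZ_L·tanβl)
     = 50·(222 + j53.9)/(50 + j239)

Z_in ≈ 20.1 − j42.2 Ω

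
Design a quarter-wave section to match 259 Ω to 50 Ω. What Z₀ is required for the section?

Z_qwt ≈ 114 Ω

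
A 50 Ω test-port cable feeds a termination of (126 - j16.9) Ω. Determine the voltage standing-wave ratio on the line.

VSWR ≈ 2.57

Γ = (Z_L − Z_0)/(Z_L + Z_0) = (76 − j16.9)/(176 − j16.9)
|Γ| = 77.9/177 = 0.44
VSWR = (1 + |Γ|)/(1 − |Γ|) = 1.44/0.56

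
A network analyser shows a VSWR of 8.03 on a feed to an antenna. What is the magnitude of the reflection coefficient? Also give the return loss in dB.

|Γ| ≈ 0.779; return loss ≈ 2.17 dB

|Γ| = (S − 1)/(S + 1) = (8.03 − 1)/(8.03 + 1) = 7.03/9.03
RL = −20·log₁₀|Γ| = −20·log₁₀(0.779)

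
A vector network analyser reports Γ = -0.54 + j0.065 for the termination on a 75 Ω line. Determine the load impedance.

Z_L = Z_0·(1 + Γ)/(1 − Γ) = 75·(0.46 + j0.065)/(1.54 − j0.065)

Z_L ≈ 22.2 + j4.1 Ω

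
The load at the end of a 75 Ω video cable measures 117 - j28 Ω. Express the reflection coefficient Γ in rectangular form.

Γ ≈ 0.235 − j0.112

Γ = (Z_L − Z_0)/(Z_L + Z_0) = (42 − j28)/(192 − j28)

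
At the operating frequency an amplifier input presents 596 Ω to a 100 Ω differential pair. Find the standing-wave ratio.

VSWR ≈ 5.96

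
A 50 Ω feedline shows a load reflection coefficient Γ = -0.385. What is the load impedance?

Z_L = Z_0·(1 + Γ)/(1 − Γ) = 50·(0.615)/(1.39)

Z_L ≈ 22.2 Ω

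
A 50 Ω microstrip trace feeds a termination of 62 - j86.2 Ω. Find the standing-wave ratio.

VSWR ≈ 4.21

Γ = (Z_L − Z_0)/(Z_L + Z_0) = (12 − j86.2)/(112 − j86.2)
|Γ| = 87/141 = 0.616
VSWR = (1 + |Γ|)/(1 − |Γ|) = 1.62/0.384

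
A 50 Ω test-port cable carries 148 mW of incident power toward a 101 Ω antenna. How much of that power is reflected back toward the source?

P_reflected ≈ 16.9 mW

Γ = (101 − 50)/(101 + 50) = 0.338
|Γ|² = 0.114
P_refl = |Γ|²·P_inc = 16.9 mW, P_del = (1 − |Γ|²)·P_inc = 131 mW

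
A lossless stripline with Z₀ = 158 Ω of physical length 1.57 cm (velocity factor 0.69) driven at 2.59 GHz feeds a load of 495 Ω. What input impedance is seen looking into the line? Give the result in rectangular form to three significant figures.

Z_in ≈ 55.9 − j49 Ω

λ = v/f = 0.69·c / 2.59 GHz = 0.0799 m
βl = 2π·l/λ = 2π × 0.196 = 70.7°
tan(βl) = tan(70.7°) = 2.86
Z_in = Z_0·(Z_L + jZ_0·tanβl)/(Z_0 + jZ_L·tanβl)
     = 158·(495 + j452)/(158 + j1410)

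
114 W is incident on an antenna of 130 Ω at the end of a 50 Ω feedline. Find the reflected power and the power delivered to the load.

Γ = (130 − 50)/(130 + 50) = 0.444
|Γ|² = 0.198
P_refl = |Γ|²·P_inc = 22.5 W, P_del = (1 − |Γ|²)·P_inc = 91.5 W

P_reflected ≈ 22.5 W; P_delivered ≈ 91.5 W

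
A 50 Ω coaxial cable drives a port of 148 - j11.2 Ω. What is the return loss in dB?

Γ = (98 − j11.2)/(198 − j11.2), |Γ| = 0.497
RL = −20·log₁₀|Γ| = −20·log₁₀(0.497)

RL ≈ 6.07 dB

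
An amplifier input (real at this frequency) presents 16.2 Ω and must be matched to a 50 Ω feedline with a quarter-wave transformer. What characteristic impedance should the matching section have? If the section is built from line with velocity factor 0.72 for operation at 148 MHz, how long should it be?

Z_qwt ≈ 28.5 Ω; length ≈ 36.5 cm

Z_qwt = √(Z_0·R_L) = √(50 × 16.2) = √810
λ = 0.72·c/f = 1.46 m, so l = λ/4 = 0.365 m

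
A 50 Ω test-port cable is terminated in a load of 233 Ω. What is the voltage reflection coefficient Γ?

Γ = 0.647

Γ = (Z_L − Z_0)/(Z_L + Z_0) = (233 − 50)/(233 + 50) = 183/283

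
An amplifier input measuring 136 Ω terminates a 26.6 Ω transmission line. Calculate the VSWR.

VSWR ≈ 5.11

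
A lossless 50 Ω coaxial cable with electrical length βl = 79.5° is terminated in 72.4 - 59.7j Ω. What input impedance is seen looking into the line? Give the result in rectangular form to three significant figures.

Z_in ≈ 18.7 + j8.57 Ω

tan(βl) = tan(79.5°) = 5.4
Z_in = Z_0·(Z_L + jZ_0·tanβl)/(Z_0 + jZ_L·tanβl)
     = 50·(72.4 + j210)/(372 + j391)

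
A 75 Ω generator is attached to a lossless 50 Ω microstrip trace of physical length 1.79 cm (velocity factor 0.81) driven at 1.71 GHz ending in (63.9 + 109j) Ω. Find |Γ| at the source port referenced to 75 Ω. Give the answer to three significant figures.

|Γ| ≈ 0.646

λ = v/f = 0.81·c / 1.71 GHz = 0.142 m
βl = 2π·l/λ = 2π × 0.126 = 45.3°
tan(βl) = 1.01
Z_in = Z_0·(Z_L + jZ_0·tanβl)/(Z_0 + jZ_L·tanβl) = 41.3 − j88 Ω
Γ_s = (Z_in − Z_s)/(Z_in + Z_s) = (-33.7 − j88)/(116 − j88), |Γ_s| = 0.646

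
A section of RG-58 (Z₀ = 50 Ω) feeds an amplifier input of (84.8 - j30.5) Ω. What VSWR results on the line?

Γ = (Z_L − Z_0)/(Z_L + Z_0) = (34.8 − j30.5)/(134.8 − j30.5)
|Γ| = 46.3/138 = 0.335
VSWR = (1 + |Γ|)/(1 − |Γ|) = 1.33/0.665

VSWR ≈ 2.01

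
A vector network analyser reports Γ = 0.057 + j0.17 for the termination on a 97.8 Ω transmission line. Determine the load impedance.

Z_L ≈ 103 + j36.2 Ω

Z_L = Z_0·(1 + Γ)/(1 − Γ) = 97.8·(1.06 + j0.17)/(0.943 − j0.17)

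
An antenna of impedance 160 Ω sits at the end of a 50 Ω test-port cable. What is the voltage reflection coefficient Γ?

Γ = 0.524

Γ = (Z_L − Z_0)/(Z_L + Z_0) = (160 − 50)/(160 + 50) = 110/210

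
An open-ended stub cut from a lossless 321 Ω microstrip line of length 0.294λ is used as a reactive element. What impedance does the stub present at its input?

βl = 2π × 0.294 = 106°
tan(βl) = -3.52
For an open-ended stub, Z_in = −jZ_0·cot(βl) = −jZ_0/tan(βl)

Z_in ≈ +j91.1 Ω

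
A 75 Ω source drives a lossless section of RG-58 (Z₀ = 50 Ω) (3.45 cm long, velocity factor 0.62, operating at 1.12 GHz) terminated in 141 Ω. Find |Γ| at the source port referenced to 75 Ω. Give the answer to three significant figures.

|Γ| ≈ 0.606

λ = v/f = 0.62·c / 1.12 GHz = 0.166 m
βl = 2π·l/λ = 2π × 0.208 = 74.8°
tan(βl) = 3.68
Z_in = Z_0·(Z_L + jZ_0·tanβl)/(Z_0 + jZ_L·tanβl) = 18.9 − j11.8 Ω
Γ_s = (Z_in − Z_s)/(Z_in + Z_s) = (-56.1 − j11.8)/(93.9 − j11.8), |Γ_s| = 0.606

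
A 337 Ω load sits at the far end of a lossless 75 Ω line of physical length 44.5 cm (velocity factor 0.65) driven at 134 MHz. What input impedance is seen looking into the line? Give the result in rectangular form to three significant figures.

λ = v/f = 0.65·c / 134 MHz = 1.46 m
βl = 2π·l/λ = 2π × 0.306 = 110°
tan(βl) = tan(110°) = -2.73
Z_in = Z_0·(Z_L + jZ_0·tanβl)/(Z_0 + jZ_L·tanβl)
     = 75·(337 − j205)/(75 − j922)

Z_in ≈ 18.8 + j25.9 Ω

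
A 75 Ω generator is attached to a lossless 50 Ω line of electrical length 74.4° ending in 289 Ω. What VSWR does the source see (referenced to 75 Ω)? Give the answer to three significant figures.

tan(βl) = 3.58
Z_in = Z_0·(Z_L + jZ_0·tanβl)/(Z_0 + jZ_L·tanβl) = 9.3 − j13.5 Ω
Γ_s = (Z_in − Z_s)/(Z_in + Z_s) = (-65.7 − j13.5)/(84.3 − j13.5), |Γ_s| = 0.786
VSWR = (1 + |Γ_s|)/(1 − |Γ_s|)

VSWR ≈ 8.33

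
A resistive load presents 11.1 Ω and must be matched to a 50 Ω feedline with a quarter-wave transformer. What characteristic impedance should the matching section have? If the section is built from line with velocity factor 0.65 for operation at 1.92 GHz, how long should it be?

Z_qwt ≈ 23.6 Ω; length ≈ 2.54 cm

Z_qwt = √(Z_0·R_L) = √(50 × 11.1) = √555
λ = 0.65·c/f = 0.102 m, so l = λ/4 = 0.0254 m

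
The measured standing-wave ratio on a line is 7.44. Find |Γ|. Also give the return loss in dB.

|Γ| ≈ 0.763; return loss ≈ 2.35 dB

|Γ| = (S − 1)/(S + 1) = (7.44 − 1)/(7.44 + 1) = 6.44/8.44
RL = −20·log₁₀|Γ| = −20·log₁₀(0.763)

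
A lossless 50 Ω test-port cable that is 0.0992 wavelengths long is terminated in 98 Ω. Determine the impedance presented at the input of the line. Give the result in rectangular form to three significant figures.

βl = 2π × 0.0992 = 35.7°
tan(βl) = tan(35.7°) = 0.719
Z_in = Z_0·(Z_L + jZ_0·tanβl)/(Z_0 + jZ_L·tanβl)
     = 50·(98 + j35.9)/(50 + j70.5)

Z_in ≈ 49.8 − j34.2 Ω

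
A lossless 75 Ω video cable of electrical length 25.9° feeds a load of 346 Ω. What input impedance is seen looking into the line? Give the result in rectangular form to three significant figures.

Z_in ≈ 71 − j123 Ω

tan(βl) = tan(25.9°) = 0.486
Z_in = Z_0·(Z_L + jZ_0·tanβl)/(Z_0 + jZ_L·tanβl)
     = 75·(346 + j36.4)/(75 + j168)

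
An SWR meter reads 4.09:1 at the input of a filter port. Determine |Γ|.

|Γ| ≈ 0.607

|Γ| = (S − 1)/(S + 1) = (4.09 − 1)/(4.09 + 1) = 3.09/5.09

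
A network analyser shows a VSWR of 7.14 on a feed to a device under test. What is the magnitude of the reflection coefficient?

|Γ| = (S − 1)/(S + 1) = (7.14 − 1)/(7.14 + 1) = 6.14/8.14

|Γ| ≈ 0.754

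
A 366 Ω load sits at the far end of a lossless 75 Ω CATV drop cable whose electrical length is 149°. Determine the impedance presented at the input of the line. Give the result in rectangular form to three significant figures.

tan(βl) = tan(149°) = -0.601
Z_in = Z_0·(Z_L + jZ_0·tanβl)/(Z_0 + jZ_L·tanβl)
     = 75·(366 − j45.1)/(75 − j220)

Z_in ≈ 51.9 + j107 Ω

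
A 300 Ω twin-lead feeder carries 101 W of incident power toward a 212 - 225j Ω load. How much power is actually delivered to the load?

P_delivered ≈ 82.2 W

|Γ| = |(-88 − j225)/(512 − j225)| = 0.432
|Γ|² = 0.187
P_refl = |Γ|²·P_inc = 18.8 W, P_del = (1 − |Γ|²)·P_inc = 82.2 W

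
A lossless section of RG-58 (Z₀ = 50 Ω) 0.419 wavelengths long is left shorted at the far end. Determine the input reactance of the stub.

βl = 2π × 0.419 = 151°
tan(βl) = -0.558
For a shorted stub, Z_in = jZ_0·tan(βl)

X_in ≈ -27.9 Ω (capacitive)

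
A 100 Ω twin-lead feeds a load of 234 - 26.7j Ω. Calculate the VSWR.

VSWR ≈ 2.38

Γ = (Z_L − Z_0)/(Z_L + Z_0) = (134 − j26.7)/(334 − j26.7)
|Γ| = 137/335 = 0.408
VSWR = (1 + |Γ|)/(1 − |Γ|) = 1.41/0.592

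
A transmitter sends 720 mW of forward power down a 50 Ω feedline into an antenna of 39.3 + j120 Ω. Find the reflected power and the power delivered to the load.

P_reflected ≈ 467 mW; P_delivered ≈ 253 mW

|Γ| = |(-10.7 + j120)/(89.3 + j120)| = 0.805
|Γ|² = 0.649
P_refl = |Γ|²·P_inc = 467 mW, P_del = (1 − |Γ|²)·P_inc = 253 mW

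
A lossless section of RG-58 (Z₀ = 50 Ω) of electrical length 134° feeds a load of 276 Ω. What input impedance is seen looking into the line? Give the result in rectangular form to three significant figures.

tan(βl) = tan(134°) = -1.04
Z_in = Z_0·(Z_L + jZ_0·tanβl)/(Z_0 + jZ_L·tanβl)
     = 50·(276 − j51.8)/(50 − j286)

Z_in ≈ 17 + j45.3 Ω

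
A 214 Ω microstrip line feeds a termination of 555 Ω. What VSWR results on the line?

VSWR ≈ 2.59

Γ = (555 − 214)/(555 + 214) = 0.443
VSWR = (1 + 0.443)/(1 − 0.443)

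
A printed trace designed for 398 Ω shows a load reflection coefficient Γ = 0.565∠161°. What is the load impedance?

Z_L = Z_0·(1 + Γ)/(1 − Γ) = 398·(0.466 + j0.184)/(1.53 − j0.184)

Z_L ≈ 113 + j61.3 Ω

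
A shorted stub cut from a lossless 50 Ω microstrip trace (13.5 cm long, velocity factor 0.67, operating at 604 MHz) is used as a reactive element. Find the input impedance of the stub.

λ = v/f = 0.67·c / 604 MHz = 0.333 m
βl = 2π·l/λ = 2π × 0.406 = 146°
tan(βl) = -0.673
For a shorted stub, Z_in = jZ_0·tan(βl)

Z_in ≈ −j33.7 Ω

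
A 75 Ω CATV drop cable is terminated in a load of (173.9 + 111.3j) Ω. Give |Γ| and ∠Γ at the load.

Γ ≈ 0.546 ∠ 24.3°

Γ = (Z_L − Z_0)/(Z_L + Z_0) = (98.9 + j111.3)/(248.9 + j111.3)
|Γ| = 149/273 = 0.546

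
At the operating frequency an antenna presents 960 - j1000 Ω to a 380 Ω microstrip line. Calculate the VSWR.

VSWR ≈ 5.48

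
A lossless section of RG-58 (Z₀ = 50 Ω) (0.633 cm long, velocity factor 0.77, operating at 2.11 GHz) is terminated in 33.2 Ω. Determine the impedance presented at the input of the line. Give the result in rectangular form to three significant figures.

λ = v/f = 0.77·c / 2.11 GHz = 0.109 m
βl = 2π·l/λ = 2π × 0.0578 = 20.8°
tan(βl) = tan(20.8°) = 0.38
Z_in = Z_0·(Z_L + jZ_0·tanβl)/(Z_0 + jZ_L·tanβl)
     = 50·(33.2 + j19)/(50 + j12.6)

Z_in ≈ 35.7 + j9.99 Ω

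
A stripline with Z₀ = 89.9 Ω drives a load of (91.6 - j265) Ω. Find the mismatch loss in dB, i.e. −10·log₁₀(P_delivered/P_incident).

mismatch loss ≈ 4.96 dB

Γ = (1.7 − j265)/(181.5 − j265), |Γ| = 0.825
|Γ|² = 0.681, so P_del/P_inc = 1 − |Γ|² = 0.319
ML = −10·log₁₀(1 − |Γ|²)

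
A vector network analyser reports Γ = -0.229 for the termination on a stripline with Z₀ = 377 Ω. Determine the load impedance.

Z_L = Z_0·(1 + Γ)/(1 − Γ) = 377·(0.771)/(1.23)

Z_L ≈ 237 Ω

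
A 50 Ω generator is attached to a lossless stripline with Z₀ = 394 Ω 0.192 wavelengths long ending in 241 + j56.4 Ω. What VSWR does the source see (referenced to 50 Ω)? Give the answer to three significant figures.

VSWR ≈ 13.1

βl = 2π × 0.192 = 69.1°
tan(βl) = 2.62
Z_in = Z_0·(Z_L + jZ_0·tanβl)/(Z_0 + jZ_L·tanβl) = 641 + j99.3 Ω
Γ_s = (Z_in − Z_s)/(Z_in + Z_s) = (591 + j99.3)/(691 + j99.3), |Γ_s| = 0.858
VSWR = (1 + |Γ_s|)/(1 − |Γ_s|)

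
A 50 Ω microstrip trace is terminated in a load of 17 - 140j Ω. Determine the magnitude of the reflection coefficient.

Γ = (Z_L − Z_0)/(Z_L + Z_0) = (-33 − j140)/(67 − j140)
|Γ| = 144/155

|Γ| ≈ 0.927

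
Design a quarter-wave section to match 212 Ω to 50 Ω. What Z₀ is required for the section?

Z_qwt ≈ 103 Ω

Z_qwt = √(Z_0·R_L) = √(50 × 212) = √10600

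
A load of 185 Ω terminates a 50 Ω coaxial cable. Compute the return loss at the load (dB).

RL ≈ 4.81 dB

Γ = (185 − 50)/(185 + 50) = 0.574
RL = −20·log₁₀|Γ| = −20·log₁₀(0.574)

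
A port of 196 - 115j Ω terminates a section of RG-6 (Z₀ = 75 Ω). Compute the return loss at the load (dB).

Γ = (121 − j115)/(271 − j115), |Γ| = 0.567
RL = −20·log₁₀|Γ| = −20·log₁₀(0.567)

RL ≈ 4.93 dB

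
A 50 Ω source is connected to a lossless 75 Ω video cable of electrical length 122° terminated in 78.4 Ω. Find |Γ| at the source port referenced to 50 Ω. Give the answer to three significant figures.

tan(βl) = -1.6
Z_in = Z_0·(Z_L + jZ_0·tanβl)/(Z_0 + jZ_L·tanβl) = 73.5 + j2.93 Ω
Γ_s = (Z_in − Z_s)/(Z_in + Z_s) = (23.5 + j2.93)/(123 + j2.93), |Γ_s| = 0.192

|Γ| ≈ 0.192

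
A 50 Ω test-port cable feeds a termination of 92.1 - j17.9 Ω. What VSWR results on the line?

VSWR ≈ 1.94

Γ = (Z_L − Z_0)/(Z_L + Z_0) = (42.1 − j17.9)/(142.1 − j17.9)
|Γ| = 45.7/143 = 0.319
VSWR = (1 + |Γ|)/(1 − |Γ|) = 1.32/0.681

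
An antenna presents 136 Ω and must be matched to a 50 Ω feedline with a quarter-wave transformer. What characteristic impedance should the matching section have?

Z_qwt ≈ 82.5 Ω

Z_qwt = √(Z_0·R_L) = √(50 × 136) = √6800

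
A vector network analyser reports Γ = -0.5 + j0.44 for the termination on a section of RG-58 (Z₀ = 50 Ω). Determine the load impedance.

Z_L = Z_0·(1 + Γ)/(1 − Γ) = 50·(0.5 + j0.44)/(1.5 − j0.44)

Z_L ≈ 11.4 + j18 Ω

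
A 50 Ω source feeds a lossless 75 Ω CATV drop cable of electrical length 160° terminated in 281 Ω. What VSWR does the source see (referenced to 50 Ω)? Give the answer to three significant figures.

tan(βl) = -0.364
Z_in = Z_0·(Z_L + jZ_0·tanβl)/(Z_0 + jZ_L·tanβl) = 111 + j124 Ω
Γ_s = (Z_in − Z_s)/(Z_in + Z_s) = (61.3 + j124)/(161 + j124), |Γ_s| = 0.681
VSWR = (1 + |Γ_s|)/(1 − |Γ_s|)

VSWR ≈ 5.27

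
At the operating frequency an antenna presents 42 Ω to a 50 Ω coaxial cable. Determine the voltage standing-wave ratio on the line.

VSWR ≈ 1.19

Γ = (42 − 50)/(42 + 50) = -0.087
VSWR = (1 + 0.087)/(1 − 0.087)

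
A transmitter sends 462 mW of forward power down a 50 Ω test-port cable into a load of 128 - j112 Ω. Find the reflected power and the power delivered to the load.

|Γ| = |(78 − j112)/(178 − j112)| = 0.649
|Γ|² = 0.421
P_refl = |Γ|²·P_inc = 195 mW, P_del = (1 − |Γ|²)·P_inc = 267 mW

P_reflected ≈ 195 mW; P_delivered ≈ 267 mW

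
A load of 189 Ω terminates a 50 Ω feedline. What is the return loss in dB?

Γ = (189 − 50)/(189 + 50) = 0.582
RL = −20·log₁₀|Γ| = −20·log₁₀(0.582)

RL ≈ 4.71 dB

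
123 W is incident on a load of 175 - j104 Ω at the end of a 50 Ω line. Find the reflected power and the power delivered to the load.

P_reflected ≈ 52.9 W; P_delivered ≈ 70.1 W

|Γ| = |(125 − j104)/(225 − j104)| = 0.656
|Γ|² = 0.43
P_refl = |Γ|²·P_inc = 52.9 W, P_del = (1 − |Γ|²)·P_inc = 70.1 W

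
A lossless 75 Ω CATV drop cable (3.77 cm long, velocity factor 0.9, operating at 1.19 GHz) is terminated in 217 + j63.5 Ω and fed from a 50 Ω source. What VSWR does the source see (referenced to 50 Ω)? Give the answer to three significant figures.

λ = v/f = 0.9·c / 1.19 GHz = 0.227 m
βl = 2π·l/λ = 2π × 0.166 = 59.8°
tan(βl) = 1.72
Z_in = Z_0·(Z_L + jZ_0·tanβl)/(Z_0 + jZ_L·tanβl) = 34.4 − j46.8 Ω
Γ_s = (Z_in − Z_s)/(Z_in + Z_s) = (-15.6 − j46.8)/(84.4 − j46.8), |Γ_s| = 0.511
VSWR = (1 + |Γ_s|)/(1 − |Γ_s|)

VSWR ≈ 3.09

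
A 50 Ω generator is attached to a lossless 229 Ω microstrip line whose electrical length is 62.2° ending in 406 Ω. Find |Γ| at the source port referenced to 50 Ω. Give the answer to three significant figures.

|Γ| ≈ 0.588

tan(βl) = 1.9
Z_in = Z_0·(Z_L + jZ_0·tanβl)/(Z_0 + jZ_L·tanβl) = 152 − j75.6 Ω
Γ_s = (Z_in − Z_s)/(Z_in + Z_s) = (102 − j75.6)/(202 − j75.6), |Γ_s| = 0.588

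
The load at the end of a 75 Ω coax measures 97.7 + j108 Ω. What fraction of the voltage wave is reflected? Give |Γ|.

|Γ| ≈ 0.542

Γ = (Z_L − Z_0)/(Z_L + Z_0) = (22.7 + j108)/(172.7 + j108)
|Γ| = 110/204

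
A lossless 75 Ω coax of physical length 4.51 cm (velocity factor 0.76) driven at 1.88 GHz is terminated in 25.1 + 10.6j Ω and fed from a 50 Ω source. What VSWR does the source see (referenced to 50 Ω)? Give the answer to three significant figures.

λ = v/f = 0.76·c / 1.88 GHz = 0.121 m
βl = 2π·l/λ = 2π × 0.372 = 134°
tan(βl) = -1.04
Z_in = Z_0·(Z_L + jZ_0·tanβl)/(Z_0 + jZ_L·tanβl) = 36.4 − j47.7 Ω
Γ_s = (Z_in − Z_s)/(Z_in + Z_s) = (-13.6 − j47.7)/(86.4 − j47.7), |Γ_s| = 0.503
VSWR = (1 + |Γ_s|)/(1 − |Γ_s|)

VSWR ≈ 3.02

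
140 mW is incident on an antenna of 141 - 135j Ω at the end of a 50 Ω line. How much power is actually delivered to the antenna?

P_delivered ≈ 72.2 mW

|Γ| = |(91 − j135)/(191 − j135)| = 0.696
|Γ|² = 0.485
P_refl = |Γ|²·P_inc = 67.8 mW, P_del = (1 − |Γ|²)·P_inc = 72.2 mW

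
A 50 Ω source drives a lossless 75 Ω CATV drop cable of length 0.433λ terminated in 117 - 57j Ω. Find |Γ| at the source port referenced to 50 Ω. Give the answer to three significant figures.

|Γ| ≈ 0.515

βl = 2π × 0.433 = 156°
tan(βl) = -0.448
Z_in = Z_0·(Z_L + jZ_0·tanβl)/(Z_0 + jZ_L·tanβl) = 152 + j23.8 Ω
Γ_s = (Z_in − Z_s)/(Z_in + Z_s) = (102 + j23.8)/(202 + j23.8), |Γ_s| = 0.515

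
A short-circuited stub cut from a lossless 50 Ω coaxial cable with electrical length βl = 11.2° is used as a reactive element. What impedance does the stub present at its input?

Z_in ≈ +j9.9 Ω

tan(βl) = 0.198
For a short-circuited stub, Z_in = jZ_0·tan(βl)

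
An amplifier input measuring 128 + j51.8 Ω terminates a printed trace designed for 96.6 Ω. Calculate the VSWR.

Γ = (Z_L − Z_0)/(Z_L + Z_0) = (31.4 + j51.8)/(224.6 + j51.8)
|Γ| = 60.6/230 = 0.263
VSWR = (1 + |Γ|)/(1 − |Γ|) = 1.26/0.737

VSWR ≈ 1.71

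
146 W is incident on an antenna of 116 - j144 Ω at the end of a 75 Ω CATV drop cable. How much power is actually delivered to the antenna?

P_delivered ≈ 88.8 W

|Γ| = |(41 − j144)/(191 − j144)| = 0.626
|Γ|² = 0.392
P_refl = |Γ|²·P_inc = 57.2 W, P_del = (1 − |Γ|²)·P_inc = 88.8 W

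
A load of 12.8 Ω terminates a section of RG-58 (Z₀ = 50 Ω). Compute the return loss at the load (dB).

Γ = (12.8 − 50)/(12.8 + 50) = -0.592
RL = −20·log₁₀|Γ| = −20·log₁₀(0.592)

RL ≈ 4.55 dB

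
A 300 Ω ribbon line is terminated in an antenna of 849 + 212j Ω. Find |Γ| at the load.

Γ = (Z_L − Z_0)/(Z_L + Z_0) = (549 + j212)/(1149 + j212)
|Γ| = 589/1170

|Γ| ≈ 0.504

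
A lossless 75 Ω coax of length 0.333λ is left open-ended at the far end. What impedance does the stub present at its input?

Z_in ≈ +j43.1 Ω

βl = 2π × 0.333 = 120°
tan(βl) = -1.74
For an open-ended stub, Z_in = −jZ_0·cot(βl) = −jZ_0/tan(βl)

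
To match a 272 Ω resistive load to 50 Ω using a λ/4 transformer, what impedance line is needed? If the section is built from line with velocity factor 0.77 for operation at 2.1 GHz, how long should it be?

Z_qwt = √(Z_0·R_L) = √(50 × 272) = √13600
λ = 0.77·c/f = 0.11 m, so l = λ/4 = 0.0275 m

Z_qwt ≈ 117 Ω; length ≈ 2.75 cm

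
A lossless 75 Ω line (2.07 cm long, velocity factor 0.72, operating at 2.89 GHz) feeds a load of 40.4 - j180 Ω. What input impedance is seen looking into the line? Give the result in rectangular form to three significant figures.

Z_in ≈ 7.91 + j45.5 Ω

λ = v/f = 0.72·c / 2.89 GHz = 0.0747 m
βl = 2π·l/λ = 2π × 0.277 = 99.7°
tan(βl) = tan(99.7°) = -5.85
Z_in = Z_0·(Z_L + jZ_0·tanβl)/(Z_0 + jZ_L·tanβl)
     = 75·(40.4 − j619)/(-977 − j236)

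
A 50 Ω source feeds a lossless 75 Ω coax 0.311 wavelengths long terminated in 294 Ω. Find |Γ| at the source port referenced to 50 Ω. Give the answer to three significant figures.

|Γ| ≈ 0.512

βl = 2π × 0.311 = 112°
tan(βl) = -2.48
Z_in = Z_0·(Z_L + jZ_0·tanβl)/(Z_0 + jZ_L·tanβl) = 22 + j28 Ω
Γ_s = (Z_in − Z_s)/(Z_in + Z_s) = (-28 + j28)/(72 + j28), |Γ_s| = 0.512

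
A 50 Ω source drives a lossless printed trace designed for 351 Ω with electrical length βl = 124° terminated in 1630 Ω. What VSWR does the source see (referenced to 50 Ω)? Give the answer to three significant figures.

tan(βl) = -1.48
Z_in = Z_0·(Z_L + jZ_0·tanβl)/(Z_0 + jZ_L·tanβl) = 108 + j221 Ω
Γ_s = (Z_in − Z_s)/(Z_in + Z_s) = (57.7 + j221)/(158 + j221), |Γ_s| = 0.841
VSWR = (1 + |Γ_s|)/(1 − |Γ_s|)

VSWR ≈ 11.6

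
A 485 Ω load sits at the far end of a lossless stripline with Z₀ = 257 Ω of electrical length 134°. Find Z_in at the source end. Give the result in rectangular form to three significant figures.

Z_in ≈ 209 + j141 Ω

tan(βl) = tan(134°) = -1.04
Z_in = Z_0·(Z_L + jZ_0·tanβl)/(Z_0 + jZ_L·tanβl)
     = 257·(485 − j266)/(257 − j502)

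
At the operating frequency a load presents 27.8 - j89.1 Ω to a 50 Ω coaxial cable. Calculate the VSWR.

Γ = (Z_L − Z_0)/(Z_L + Z_0) = (-22.2 − j89.1)/(77.8 − j89.1)
|Γ| = 91.8/118 = 0.776
VSWR = (1 + |Γ|)/(1 − |Γ|) = 1.78/0.224

VSWR ≈ 7.94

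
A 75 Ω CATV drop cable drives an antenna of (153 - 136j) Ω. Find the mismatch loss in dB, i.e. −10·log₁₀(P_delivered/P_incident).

Γ = (78 − j136)/(228 − j136), |Γ| = 0.591
|Γ|² = 0.349, so P_del/P_inc = 1 − |Γ|² = 0.651
ML = −10·log₁₀(1 − |Γ|²)

mismatch loss ≈ 1.86 dB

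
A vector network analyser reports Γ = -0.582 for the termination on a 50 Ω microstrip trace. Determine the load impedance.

Z_L ≈ 13.2 Ω

Z_L = Z_0·(1 + Γ)/(1 − Γ) = 50·(0.418)/(1.58)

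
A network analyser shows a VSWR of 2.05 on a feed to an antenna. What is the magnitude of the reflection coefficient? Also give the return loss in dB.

|Γ| ≈ 0.344; return loss ≈ 9.26 dB

|Γ| = (S − 1)/(S + 1) = (2.05 − 1)/(2.05 + 1) = 1.05/3.05
RL = −20·log₁₀|Γ| = −20·log₁₀(0.344)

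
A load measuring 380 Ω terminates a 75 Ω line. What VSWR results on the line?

VSWR ≈ 5.07

Γ = (380 − 75)/(380 + 75) = 0.67
VSWR = (1 + 0.67)/(1 − 0.67)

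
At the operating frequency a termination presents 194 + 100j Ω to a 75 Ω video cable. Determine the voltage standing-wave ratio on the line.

VSWR ≈ 3.36

Γ = (Z_L − Z_0)/(Z_L + Z_0) = (119 + j100)/(269 + j100)
|Γ| = 155/287 = 0.542
VSWR = (1 + |Γ|)/(1 − |Γ|) = 1.54/0.458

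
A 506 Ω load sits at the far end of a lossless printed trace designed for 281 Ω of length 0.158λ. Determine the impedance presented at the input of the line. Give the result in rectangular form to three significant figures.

βl = 2π × 0.158 = 56.9°
tan(βl) = tan(56.9°) = 1.53
Z_in = Z_0·(Z_L + jZ_0·tanβl)/(Z_0 + jZ_L·tanβl)
     = 281·(506 + j431)/(281 + j776)

Z_in ≈ 197 − j112 Ω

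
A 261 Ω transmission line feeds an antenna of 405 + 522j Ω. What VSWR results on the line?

VSWR ≈ 4.55

Γ = (Z_L − Z_0)/(Z_L + Z_0) = (144 + j522)/(666 + j522)
|Γ| = 541/846 = 0.64
VSWR = (1 + |Γ|)/(1 − |Γ|) = 1.64/0.36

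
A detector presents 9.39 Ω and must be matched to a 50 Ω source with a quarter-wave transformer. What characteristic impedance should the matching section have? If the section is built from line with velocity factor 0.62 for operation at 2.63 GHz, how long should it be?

Z_qwt = √(Z_0·R_L) = √(50 × 9.39) = √469.5
λ = 0.62·c/f = 0.0707 m, so l = λ/4 = 0.0177 m

Z_qwt ≈ 21.7 Ω; length ≈ 1.77 cm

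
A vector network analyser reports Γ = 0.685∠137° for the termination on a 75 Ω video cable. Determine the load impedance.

Z_L ≈ 16.1 + j28.4 Ω

Z_L = Z_0·(1 + Γ)/(1 − Γ) = 75·(0.499 + j0.467)/(1.5 − j0.467)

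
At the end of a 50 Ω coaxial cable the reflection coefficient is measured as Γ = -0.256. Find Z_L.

Z_L ≈ 29.6 Ω

Z_L = Z_0·(1 + Γ)/(1 − Γ) = 50·(0.744)/(1.26)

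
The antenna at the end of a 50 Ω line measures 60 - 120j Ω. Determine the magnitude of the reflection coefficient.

|Γ| ≈ 0.74

Γ = (Z_L − Z_0)/(Z_L + Z_0) = (10 − j120)/(110 − j120)
|Γ| = 120/163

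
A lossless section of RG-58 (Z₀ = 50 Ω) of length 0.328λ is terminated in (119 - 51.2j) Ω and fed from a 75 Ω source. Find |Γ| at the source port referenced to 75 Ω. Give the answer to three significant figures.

|Γ| ≈ 0.554

βl = 2π × 0.328 = 118°
tan(βl) = -1.87
Z_in = Z_0·(Z_L + jZ_0·tanβl)/(Z_0 + jZ_L·tanβl) = 25.9 + j32 Ω
Γ_s = (Z_in − Z_s)/(Z_in + Z_s) = (-49.1 + j32)/(101 + j32), |Γ_s| = 0.554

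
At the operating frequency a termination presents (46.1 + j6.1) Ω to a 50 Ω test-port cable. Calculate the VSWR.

VSWR ≈ 1.16

Γ = (Z_L − Z_0)/(Z_L + Z_0) = (-3.9 + j6.1)/(96.1 + j6.1)
|Γ| = 7.24/96.3 = 0.0752
VSWR = (1 + |Γ|)/(1 − |Γ|) = 1.08/0.925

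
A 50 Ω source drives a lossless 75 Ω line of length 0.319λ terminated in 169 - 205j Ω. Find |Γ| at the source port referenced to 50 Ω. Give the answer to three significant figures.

|Γ| ≈ 0.703

βl = 2π × 0.319 = 115°
tan(βl) = -2.16
Z_in = Z_0·(Z_L + jZ_0·tanβl)/(Z_0 + jZ_L·tanβl) = 20.1 + j54.9 Ω
Γ_s = (Z_in − Z_s)/(Z_in + Z_s) = (-29.9 + j54.9)/(70.1 + j54.9), |Γ_s| = 0.703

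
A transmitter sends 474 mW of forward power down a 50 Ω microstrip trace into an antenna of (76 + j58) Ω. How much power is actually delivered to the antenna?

P_delivered ≈ 374 mW

|Γ| = |(26 + j58)/(126 + j58)| = 0.458
|Γ|² = 0.21
P_refl = |Γ|²·P_inc = 99.5 mW, P_del = (1 − |Γ|²)·P_inc = 374 mW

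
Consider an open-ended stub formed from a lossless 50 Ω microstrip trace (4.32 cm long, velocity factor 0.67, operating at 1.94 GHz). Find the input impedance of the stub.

λ = v/f = 0.67·c / 1.94 GHz = 0.104 m
βl = 2π·l/λ = 2π × 0.417 = 150°
tan(βl) = -0.575
For an open-ended stub, Z_in = −jZ_0·cot(βl) = −jZ_0/tan(βl)

Z_in ≈ +j87 Ω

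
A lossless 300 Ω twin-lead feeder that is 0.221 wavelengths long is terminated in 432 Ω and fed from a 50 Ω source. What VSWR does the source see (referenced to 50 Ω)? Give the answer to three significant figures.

βl = 2π × 0.221 = 79.6°
tan(βl) = 5.43
Z_in = Z_0·(Z_L + jZ_0·tanβl)/(Z_0 + jZ_L·tanβl) = 212 − j28.2 Ω
Γ_s = (Z_in − Z_s)/(Z_in + Z_s) = (162 − j28.2)/(262 − j28.2), |Γ_s| = 0.624
VSWR = (1 + |Γ_s|)/(1 − |Γ_s|)

VSWR ≈ 4.32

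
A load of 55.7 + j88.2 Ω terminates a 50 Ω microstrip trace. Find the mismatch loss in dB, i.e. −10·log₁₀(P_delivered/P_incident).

Γ = (5.7 + j88.2)/(105.7 + j88.2), |Γ| = 0.642
|Γ|² = 0.412, so P_del/P_inc = 1 − |Γ|² = 0.588
ML = −10·log₁₀(1 − |Γ|²)

mismatch loss ≈ 2.31 dB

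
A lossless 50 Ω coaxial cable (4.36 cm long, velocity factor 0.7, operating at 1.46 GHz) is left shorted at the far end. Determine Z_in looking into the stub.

Z_in ≈ −j144 Ω

λ = v/f = 0.7·c / 1.46 GHz = 0.144 m
βl = 2π·l/λ = 2π × 0.303 = 109°
tan(βl) = -2.88
For a shorted stub, Z_in = jZ_0·tan(βl)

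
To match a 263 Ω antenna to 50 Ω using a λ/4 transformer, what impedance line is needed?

Z_qwt ≈ 115 Ω

Z_qwt = √(Z_0·R_L) = √(50 × 263) = √13150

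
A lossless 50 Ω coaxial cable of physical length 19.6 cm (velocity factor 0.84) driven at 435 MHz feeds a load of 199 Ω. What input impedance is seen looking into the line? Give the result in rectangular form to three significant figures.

λ = v/f = 0.84·c / 435 MHz = 0.579 m
βl = 2π·l/λ = 2π × 0.338 = 122°
tan(βl) = tan(122°) = -1.61
Z_in = Z_0·(Z_L + jZ_0·tanβl)/(Z_0 + jZ_L·tanβl)
     = 50·(199 − j80.6)/(50 − j321)

Z_in ≈ 17 + j28.4 Ω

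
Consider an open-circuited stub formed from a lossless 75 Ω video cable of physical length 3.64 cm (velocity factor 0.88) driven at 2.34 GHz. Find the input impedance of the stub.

Z_in ≈ +j36.8 Ω

λ = v/f = 0.88·c / 2.34 GHz = 0.113 m
βl = 2π·l/λ = 2π × 0.323 = 116°
tan(βl) = -2.04
For an open-circuited stub, Z_in = −jZ_0·cot(βl) = −jZ_0/tan(βl)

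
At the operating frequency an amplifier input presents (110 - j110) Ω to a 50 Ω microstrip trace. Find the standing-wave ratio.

Γ = (Z_L − Z_0)/(Z_L + Z_0) = (60 − j110)/(160 − j110)
|Γ| = 125/194 = 0.645
VSWR = (1 + |Γ|)/(1 − |Γ|) = 1.65/0.355

VSWR ≈ 4.64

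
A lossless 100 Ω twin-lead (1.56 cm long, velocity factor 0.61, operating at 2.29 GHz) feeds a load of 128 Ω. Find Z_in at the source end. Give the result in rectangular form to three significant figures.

Z_in ≈ 81.8 − j13 Ω

λ = v/f = 0.61·c / 2.29 GHz = 0.0799 m
βl = 2π·l/λ = 2π × 0.195 = 70.3°
tan(βl) = tan(70.3°) = 2.79
Z_in = Z_0·(Z_L + jZ_0·tanβl)/(Z_0 + jZ_L·tanβl)
     = 100·(128 + j279)/(100 + j357)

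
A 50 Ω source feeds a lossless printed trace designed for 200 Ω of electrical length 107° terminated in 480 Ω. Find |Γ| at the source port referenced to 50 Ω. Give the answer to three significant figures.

|Γ| ≈ 0.429

tan(βl) = -3.27
Z_in = Z_0·(Z_L + jZ_0·tanβl)/(Z_0 + jZ_L·tanβl) = 89.7 + j49.7 Ω
Γ_s = (Z_in − Z_s)/(Z_in + Z_s) = (39.7 + j49.7)/(140 + j49.7), |Γ_s| = 0.429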